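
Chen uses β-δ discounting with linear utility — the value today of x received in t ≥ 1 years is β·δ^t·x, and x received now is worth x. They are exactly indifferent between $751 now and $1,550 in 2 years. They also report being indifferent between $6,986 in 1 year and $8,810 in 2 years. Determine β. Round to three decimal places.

The second indifference involves only future payoffs, so β cancels: β·δ^1·6986 = β·δ^2·8810, giving δ = 6986/8810 = 0.79296.
Substituting δ into 751 = β·δ^2·1550: β = 751/(974.624) ≈ 0.771.

β ≈ 0.771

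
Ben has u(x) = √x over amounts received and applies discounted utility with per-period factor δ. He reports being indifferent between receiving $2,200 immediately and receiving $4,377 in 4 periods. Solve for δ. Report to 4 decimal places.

Equating discounted utilities: u(2200) = δ^4·u(4377) ⇒ δ^4 = u(2200)/u(4377).
Since u(x) = √x, δ^4 = √(2200/4377) = 0.70896.
So δ = 0.70896^(1/4) ≈ 0.9176.

δ ≈ 0.9176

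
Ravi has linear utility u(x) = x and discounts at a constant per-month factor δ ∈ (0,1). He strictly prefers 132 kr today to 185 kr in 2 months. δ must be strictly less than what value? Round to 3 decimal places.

The preference means 132 > δ^2·185.
So δ^2 < 132/185 = 0.71351; taking the square root of both positive sides preserves the inequality.
δ < (132/185)^(1/2) ≈ 0.845.

δ < 0.845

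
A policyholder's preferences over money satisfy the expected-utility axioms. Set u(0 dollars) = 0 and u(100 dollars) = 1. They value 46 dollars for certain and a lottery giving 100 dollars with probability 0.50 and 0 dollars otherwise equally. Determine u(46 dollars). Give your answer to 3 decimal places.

0.500

u(46 dollars) equals the lottery's expected utility: 0.50·1 + 0.50·0 = 0.50.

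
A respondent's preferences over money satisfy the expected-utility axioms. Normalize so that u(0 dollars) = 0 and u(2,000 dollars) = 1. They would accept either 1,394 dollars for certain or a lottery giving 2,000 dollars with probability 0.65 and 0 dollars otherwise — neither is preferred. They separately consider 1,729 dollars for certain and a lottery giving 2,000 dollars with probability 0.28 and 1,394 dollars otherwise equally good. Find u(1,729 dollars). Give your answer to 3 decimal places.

From the first indifference, u(1,394 dollars) = 0.65·u(2,000 dollars) + 0.35·u(0 dollars) = 0.65·1 + 0.35·0 = 0.65.
The second indifference gives u(1,729 dollars) = 0.28·u(2,000 dollars) + 0.72·u(1,394 dollars) = 0.28·1.00 + 0.72·0.65 = 0.7480.

0.748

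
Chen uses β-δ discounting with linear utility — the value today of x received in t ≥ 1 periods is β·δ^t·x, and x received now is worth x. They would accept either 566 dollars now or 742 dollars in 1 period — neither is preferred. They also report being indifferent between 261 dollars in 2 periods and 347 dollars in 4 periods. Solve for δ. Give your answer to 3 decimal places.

Both payoffs in the second observation are in the future, so β drops out: δ^2·261 = δ^4·347 ⇒ δ^2 = 261/347 = 0.75216, so δ = 0.86727.

δ ≈ 0.867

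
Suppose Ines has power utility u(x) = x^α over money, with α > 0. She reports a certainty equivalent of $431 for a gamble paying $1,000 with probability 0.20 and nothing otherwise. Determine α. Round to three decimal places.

α ≈ 1.912

EU(lottery) = 0.20·1000^α + 0.80·0 = 0.20·1000^α.
Indifference: 431^α = 0.20·1000^α, so (431/1000)^α = 0.20.
Take logs: α = ln 0.20 / ln(431/1000) ≈ 1.91225.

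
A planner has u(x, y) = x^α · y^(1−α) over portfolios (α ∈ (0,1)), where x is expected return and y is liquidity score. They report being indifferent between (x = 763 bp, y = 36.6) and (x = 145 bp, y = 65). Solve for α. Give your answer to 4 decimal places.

Indifference: 763^α · 36.6^(1−α) = 145^α · 65^(1−α).
Rearrange to (763/145)^α = (65/36.6)^(1−α) and take logs: α·1.6605243 = (1−α)·0.5743390.
So α/(1−α) = (0.5743390)/(1.6605243) = 0.3458781, and α = 0.3458781/1.3458781 ≈ 0.2570.

α ≈ 0.2570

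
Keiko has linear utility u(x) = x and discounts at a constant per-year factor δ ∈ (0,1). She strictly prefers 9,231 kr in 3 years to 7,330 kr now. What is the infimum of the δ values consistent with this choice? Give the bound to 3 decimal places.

δ > 0.926

The preference means 7330 < δ^3·9231.
Hence δ^3 > 7330/9231 = 0.79406, and x ↦ x^(1/3) is increasing on (0,∞).
δ > 0.79406^(1/3) = 0.926.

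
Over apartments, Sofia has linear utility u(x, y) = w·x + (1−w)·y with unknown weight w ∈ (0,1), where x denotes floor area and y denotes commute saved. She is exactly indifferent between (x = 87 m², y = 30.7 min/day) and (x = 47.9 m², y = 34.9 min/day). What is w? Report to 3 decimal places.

u(87,30.7) = u(47.9,34.9) means w·87 + (1−w)·30.7 = w·47.9 + (1−w)·34.9.
Collecting terms: w·39.1 = (1−w)·4.2.
So w/(1−w) = 4.2/39.1 = 0.1074, giving w = 4.2/(39.1+4.2) = 0.097.

w = 0.097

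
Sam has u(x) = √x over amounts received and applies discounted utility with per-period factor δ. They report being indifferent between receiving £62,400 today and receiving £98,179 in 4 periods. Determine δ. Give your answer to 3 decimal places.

δ ≈ 0.945

Equating discounted utilities: u(62400) = δ^4·u(98179) ⇒ δ^4 = u(62400)/u(98179).
With u(x) = √x: δ^4 = √62400/√98179 = √(62400/98179) = 0.79723.
So δ = 0.79723^(1/4) ≈ 0.945.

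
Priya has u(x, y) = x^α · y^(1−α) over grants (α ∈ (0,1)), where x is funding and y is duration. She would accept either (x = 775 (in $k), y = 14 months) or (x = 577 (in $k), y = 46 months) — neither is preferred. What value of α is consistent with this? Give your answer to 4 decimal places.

α ≈ 0.8013

Set the two utilities equal: 775^α·14^(1−α) = 577^α·46^(1−α).
Taking logs: α·ln 775 + (1−α)·ln 14 = α·ln 577 + (1−α)·ln 46, i.e. α·0.2950208 = (1−α)·1.1895841.
With A = 0.2950208 and B = 1.1895841: α·A = (1−α)·B, so α = B/(A+B) = 1.1895841/1.4846049 ≈ 0.8013.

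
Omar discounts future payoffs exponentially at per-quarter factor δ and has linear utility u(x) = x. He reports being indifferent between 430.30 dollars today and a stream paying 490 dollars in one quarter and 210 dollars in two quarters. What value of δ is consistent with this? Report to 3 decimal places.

δ ≈ 0.680

Present value of the stream is 490·δ + 210·δ². Indifference gives 490δ + 210δ² = 430.30.
So 210δ² + 490δ − 430.30 = 0.
δ = (−490 + √(490² + 4·210·430.30)) / (2·210) = (−490 + √601552.00) / 420 ≈ 0.680.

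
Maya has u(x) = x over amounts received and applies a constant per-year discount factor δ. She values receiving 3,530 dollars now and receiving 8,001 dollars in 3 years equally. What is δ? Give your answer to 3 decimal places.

δ ≈ 0.761

Indifference means u(3530) = δ^3 · u(8001), so δ^3 = u(3530)/u(8001).
With u(x) = x: δ^3 = 3530/8001 = 0.44119.
Taking the cube root: δ = 0.44119^(1/3) ≈ 0.761.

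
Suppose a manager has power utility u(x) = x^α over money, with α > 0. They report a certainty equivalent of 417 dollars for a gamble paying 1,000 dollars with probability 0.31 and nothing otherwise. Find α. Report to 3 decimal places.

α ≈ 1.339

The lottery's expected utility is 0.31·u(1000) + 0.69·u(0) = 0.31·1000^α (since u(0) = 0 for α > 0).
Equating: 417^α = 0.31·1000^α, i.e. 0.4170^α = 0.31.
Take logs: α = ln 0.31 / ln(417/1000) ≈ 1.33900.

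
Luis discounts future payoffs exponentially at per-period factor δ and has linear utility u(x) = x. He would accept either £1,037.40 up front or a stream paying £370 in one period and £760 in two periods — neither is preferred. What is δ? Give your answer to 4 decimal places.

δ ≈ 0.9500

Present value of the stream is 370·δ + 760·δ². Indifference gives 370δ + 760δ² = 1037.40.
Rearranged: 760δ² + 370δ − 1037.40 = 0.
δ = (−370 + √(370² + 4·760·1037.40)) / (2·760) = (−370 + √3290596.00) / 1520 ≈ 0.9500.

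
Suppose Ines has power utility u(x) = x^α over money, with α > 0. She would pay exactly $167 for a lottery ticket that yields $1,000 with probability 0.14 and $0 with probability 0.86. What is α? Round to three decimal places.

α ≈ 1.099

EU(lottery) = 0.14·1000^α + 0.86·0 = 0.14·1000^α.
Indifference: 167^α = 0.14·1000^α, so (167/1000)^α = 0.14.
α = ln(0.14) / ln(167/1000) = -1.966113/-1.789761 ≈ 1.099.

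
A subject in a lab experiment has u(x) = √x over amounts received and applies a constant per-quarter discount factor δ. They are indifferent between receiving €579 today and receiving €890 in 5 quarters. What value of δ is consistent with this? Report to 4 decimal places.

δ ≈ 0.9579

The payoff in 5 quarters is discounted by δ^5, so u(579) = δ^5·u(890) and δ^5 = u(579)/u(890).
Since u(x) = √x, δ^5 = √(579/890) = 0.80657.
Hence δ = (0.80657)^(1/5) = 0.957919.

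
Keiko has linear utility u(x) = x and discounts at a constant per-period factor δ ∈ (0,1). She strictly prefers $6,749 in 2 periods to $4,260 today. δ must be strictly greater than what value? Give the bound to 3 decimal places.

δ > 0.794

The preference means 4260 < δ^2·6749.
So δ^2 > 4260/6749 = 0.63120; taking the square root of both positive sides preserves the inequality.
δ > (4260/6749)^(1/2) ≈ 0.794.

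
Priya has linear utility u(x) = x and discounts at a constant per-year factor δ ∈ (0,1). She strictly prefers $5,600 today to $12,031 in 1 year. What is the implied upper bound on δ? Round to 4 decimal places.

Under u(x) = x this choice says 5600 > δ·12031.
So δ < 5600/12031 = 0.46546.

δ < 0.4655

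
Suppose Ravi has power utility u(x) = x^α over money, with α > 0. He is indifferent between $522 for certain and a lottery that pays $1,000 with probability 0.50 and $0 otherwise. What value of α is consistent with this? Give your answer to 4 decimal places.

The lottery's expected utility is 0.50·u(1000) + 0.50·u(0) = 0.50·1000^α (since u(0) = 0 for α > 0).
Indifference: 522^α = 0.50·1000^α, so (522/1000)^α = 0.50.
α = ln(0.50) / ln(522/1000) = -0.6931472/-0.6500877 ≈ 1.0662.

α ≈ 1.0662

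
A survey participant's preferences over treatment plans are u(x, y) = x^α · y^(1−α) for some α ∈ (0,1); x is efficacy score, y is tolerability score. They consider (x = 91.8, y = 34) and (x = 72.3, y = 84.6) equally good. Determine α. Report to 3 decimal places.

α ≈ 0.792

Indifference: 91.8^α · 34^(1−α) = 72.3^α · 84.6^(1−α).
Taking logs: α·ln 91.8 + (1−α)·ln 34 = α·ln 72.3 + (1−α)·ln 84.6, i.e. α·0.238788 = (1−α)·0.911574.
Thus α·(1.150362) = 0.911574, so α = 0.911574/1.150362 ≈ 0.792.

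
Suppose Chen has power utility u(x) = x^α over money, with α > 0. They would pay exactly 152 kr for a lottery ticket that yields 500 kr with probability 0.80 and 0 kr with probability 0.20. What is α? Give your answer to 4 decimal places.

α ≈ 0.1874

The lottery's expected utility is 0.80·u(500) + 0.20·u(0) = 0.80·500^α (since u(0) = 0 for α > 0).
Setting u(152) equal to that: 152^α = 0.80·500^α ⇒ (152/500)^α = 0.80.
Take logs: α = ln 0.80 / ln(152/500) ≈ 0.187401.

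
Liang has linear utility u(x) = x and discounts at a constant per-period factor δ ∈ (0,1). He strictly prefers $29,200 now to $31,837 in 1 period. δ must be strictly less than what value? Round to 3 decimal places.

δ < 0.917

Comparing present values: 29200 > δ·31837.
Dividing through by 31837 gives δ < 0.91717.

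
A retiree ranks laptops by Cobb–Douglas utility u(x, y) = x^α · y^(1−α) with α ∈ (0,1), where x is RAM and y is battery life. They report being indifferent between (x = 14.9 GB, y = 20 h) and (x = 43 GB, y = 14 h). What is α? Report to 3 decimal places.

α ≈ 0.252

Indifference: 14.9^α · 20^(1−α) = 43^α · 14^(1−α).
Rearrange to (14.9/43)^α = (14/20)^(1−α) and take logs: α·-1.059839 = (1−α)·-0.356675.
With A = -1.059839 and B = -0.356675: α·A = (1−α)·B, so α = B/(A+B) = -0.356675/-1.416514 ≈ 0.252.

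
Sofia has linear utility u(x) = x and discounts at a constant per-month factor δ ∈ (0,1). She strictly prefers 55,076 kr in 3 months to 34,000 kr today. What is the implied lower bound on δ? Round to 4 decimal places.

Under u(x) = x this choice says 34000 < δ^3·55076.
Hence δ^3 > 34000/55076 = 0.61733, and x ↦ x^(1/3) is increasing on (0,∞).
δ > 0.61733^(1/3) = 0.8515.

δ > 0.8515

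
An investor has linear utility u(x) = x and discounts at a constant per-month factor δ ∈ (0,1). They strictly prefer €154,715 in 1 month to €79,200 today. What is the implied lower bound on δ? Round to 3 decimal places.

Comparing present values: 79200 < δ·154715.
Dividing through by 154715 gives δ > 0.51191.

δ > 0.512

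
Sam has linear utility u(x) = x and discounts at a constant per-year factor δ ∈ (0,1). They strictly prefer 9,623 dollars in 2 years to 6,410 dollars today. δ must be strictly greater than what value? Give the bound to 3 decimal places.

The preference means 6410 < δ^2·9623.
Dividing by 9623: δ^2 > 0.66611. Both sides are positive, so the square root keeps the direction.
δ > 0.66611^(1/2) = 0.816.

δ > 0.816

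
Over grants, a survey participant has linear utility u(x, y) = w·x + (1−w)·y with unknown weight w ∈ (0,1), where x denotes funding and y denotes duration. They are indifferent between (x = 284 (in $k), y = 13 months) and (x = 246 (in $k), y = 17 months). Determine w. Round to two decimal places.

w = 0.10

u(284,13) = u(246,17) means w·284 + (1−w)·13 = w·246 + (1−w)·17.
w·(284−246) = (1−w)·(17−13), i.e. w·38 = (1−w)·4.
Hence w = 4/(38+4) = 4/42 = 0.10.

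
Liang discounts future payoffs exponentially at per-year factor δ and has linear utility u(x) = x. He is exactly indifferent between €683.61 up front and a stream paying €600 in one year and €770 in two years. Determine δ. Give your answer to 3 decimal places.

δ ≈ 0.630

Equating present values: 683.61 = 600δ + 770δ².
That is, 770δ² + 600δ − 683.61 = 0, a quadratic in δ.
By the quadratic formula (taking the positive root), δ = (−600 + √2465518.80) / 1540 ≈ 0.630.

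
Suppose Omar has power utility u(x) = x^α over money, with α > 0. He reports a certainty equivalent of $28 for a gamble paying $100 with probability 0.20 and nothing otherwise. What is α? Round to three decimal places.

The lottery's expected utility is 0.20·u(100) + 0.80·u(0) = 0.20·100^α (since u(0) = 0 for α > 0).
Equating: 28^α = 0.20·100^α, i.e. 0.2800^α = 0.20.
Take logs: α = ln 0.20 / ln(28/100) ≈ 1.26432.

α ≈ 1.264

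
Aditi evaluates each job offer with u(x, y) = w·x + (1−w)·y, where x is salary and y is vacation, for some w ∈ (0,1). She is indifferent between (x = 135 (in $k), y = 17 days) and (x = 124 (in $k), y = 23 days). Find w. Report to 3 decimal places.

Equating utilities: w·135 + (1−w)·17 = w·124 + (1−w)·23.
Collecting terms: w·11 = (1−w)·6.
The marginal rate of substitution is 6/11, so w = 6/(11+6) = 0.353.

w = 0.353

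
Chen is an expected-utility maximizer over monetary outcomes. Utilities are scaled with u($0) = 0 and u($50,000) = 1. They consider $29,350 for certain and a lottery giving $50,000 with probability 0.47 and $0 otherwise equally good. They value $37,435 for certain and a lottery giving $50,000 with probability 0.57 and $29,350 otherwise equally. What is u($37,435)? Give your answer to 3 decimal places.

First, u($29,350) = 0.47·u($50,000) + 0.53·u($0) = 0.47.
The second indifference gives u($37,435) = 0.57·u($50,000) + 0.43·u($29,350) = 0.57·1.00 + 0.43·0.47 = 0.7721.

0.772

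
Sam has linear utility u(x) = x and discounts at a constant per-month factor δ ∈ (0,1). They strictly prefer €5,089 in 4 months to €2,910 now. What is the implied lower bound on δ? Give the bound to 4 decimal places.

Comparing present values: 2910 < δ^4·5089.
Dividing by 5089: δ^4 > 0.57182. Both sides are positive, so the 4th root keeps the direction.
δ > 0.57182^(1/4) = 0.8696.

δ > 0.8696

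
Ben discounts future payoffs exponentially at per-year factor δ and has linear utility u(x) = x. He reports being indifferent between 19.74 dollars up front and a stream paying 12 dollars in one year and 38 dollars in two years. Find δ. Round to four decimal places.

δ ≈ 0.5799

The stream is worth 12δ + 38δ² today, so 12δ + 38δ² = 19.74.
Rearranged: 38δ² + 12δ − 19.74 = 0.
δ = (−12 + √(12² + 4·38·19.74)) / (2·38) = (−12 + √3144.48) / 76 ≈ 0.5799.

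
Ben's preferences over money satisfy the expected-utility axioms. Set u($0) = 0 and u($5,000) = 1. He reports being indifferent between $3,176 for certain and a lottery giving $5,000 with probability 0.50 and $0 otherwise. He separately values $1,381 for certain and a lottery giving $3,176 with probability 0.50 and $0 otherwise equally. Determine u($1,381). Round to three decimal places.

0.250

From the first indifference, u($3,176) = 0.50·u($5,000) + 0.50·u($0) = 0.50·1 + 0.50·0 = 0.50.
Then u($1,381) = 0.50·u($3,176) + 0.50·u($0) = 0.50·0.50 + 0.50·0.00 = 0.2500.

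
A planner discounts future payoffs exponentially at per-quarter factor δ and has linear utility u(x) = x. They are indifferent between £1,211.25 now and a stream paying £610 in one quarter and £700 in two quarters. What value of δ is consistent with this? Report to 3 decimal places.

δ ≈ 0.950

Present value of the stream is 610·δ + 700·δ². Indifference gives 610δ + 700δ² = 1211.25.
Rearranged: 700δ² + 610δ − 1211.25 = 0.
By the quadratic formula (taking the positive root), δ = (−610 + √3763600.00) / 1400 ≈ 0.950.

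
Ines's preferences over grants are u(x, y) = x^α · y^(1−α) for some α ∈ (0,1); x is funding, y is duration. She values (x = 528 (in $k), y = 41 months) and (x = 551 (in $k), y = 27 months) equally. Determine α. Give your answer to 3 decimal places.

The Cobb–Douglas utilities coincide, so 528^α·41^(1−α) = 551^α·27^(1−α).
Rearrange to (528/551)^α = (27/41)^(1−α) and take logs: α·-0.042639 = (1−α)·-0.417735.
Thus α·(-0.460374) = -0.417735, so α = -0.417735/-0.460374 ≈ 0.907.

α ≈ 0.907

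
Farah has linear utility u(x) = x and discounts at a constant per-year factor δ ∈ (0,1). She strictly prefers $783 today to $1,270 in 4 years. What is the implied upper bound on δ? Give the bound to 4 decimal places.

δ < 0.8861

Under u(x) = x this choice says 783 > δ^4·1270.
Dividing by 1270: δ^4 < 0.61654. Both sides are positive, so the 4th root keeps the direction.
δ < 0.61654^(1/4) = 0.8861.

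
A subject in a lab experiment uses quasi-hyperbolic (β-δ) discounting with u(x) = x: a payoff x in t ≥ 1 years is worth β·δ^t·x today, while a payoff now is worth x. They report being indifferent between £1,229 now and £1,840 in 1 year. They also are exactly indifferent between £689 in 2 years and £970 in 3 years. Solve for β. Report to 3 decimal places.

β ≈ 0.940

From the later pair, β·δ^2·689 = β·δ^3·970; dividing through, δ = 689/970 = 0.71031.
Now use the now-vs-future pair: 1229 = β·δ·1840 gives β = 1229/(0.71031·1840) ≈ 0.940.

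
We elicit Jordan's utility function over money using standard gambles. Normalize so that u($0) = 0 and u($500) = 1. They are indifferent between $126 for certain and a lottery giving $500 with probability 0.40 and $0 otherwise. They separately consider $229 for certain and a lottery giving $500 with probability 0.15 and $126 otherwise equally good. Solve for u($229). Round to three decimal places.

0.490

The first gamble pins u($126): it must equal 0.40·1 + 0.60·0 = 0.40.
The second indifference gives u($229) = 0.15·u($500) + 0.85·u($126) = 0.15·1.00 + 0.85·0.40 = 0.4900.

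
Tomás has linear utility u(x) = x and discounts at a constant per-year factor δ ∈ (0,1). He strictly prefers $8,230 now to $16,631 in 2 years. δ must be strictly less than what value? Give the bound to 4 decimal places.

δ < 0.7035

The preference means 8230 > δ^2·16631.
Dividing by 16631: δ^2 < 0.49486. Both sides are positive, so the square root keeps the direction.
δ < 0.49486^(1/2) = 0.7035.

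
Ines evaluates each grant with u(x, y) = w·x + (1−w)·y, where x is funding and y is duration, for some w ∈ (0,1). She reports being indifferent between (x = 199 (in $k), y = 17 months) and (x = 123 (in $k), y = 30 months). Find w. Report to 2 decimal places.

u(199,17) = u(123,30) means w·199 + (1−w)·17 = w·123 + (1−w)·30.
Rearranging, 76·w − 13·(1−w) = 0.
Hence w = 13/(76+13) = 13/89 = 0.15.

w = 0.15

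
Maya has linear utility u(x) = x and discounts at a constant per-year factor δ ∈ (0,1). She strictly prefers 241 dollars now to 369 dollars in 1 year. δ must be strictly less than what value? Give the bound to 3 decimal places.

δ < 0.653

The preference means 241 > δ·369.
Dividing through by 369 gives δ < 0.65312.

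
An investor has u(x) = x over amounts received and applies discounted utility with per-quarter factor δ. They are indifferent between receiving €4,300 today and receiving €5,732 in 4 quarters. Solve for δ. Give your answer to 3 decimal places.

δ ≈ 0.931

The payoff in 4 quarters is discounted by δ^4, so u(4300) = δ^4·u(5732) and δ^4 = u(4300)/u(5732).
With u(x) = x: δ^4 = 4300/5732 = 0.75017.
So δ = 0.75017^(1/4) ≈ 0.931.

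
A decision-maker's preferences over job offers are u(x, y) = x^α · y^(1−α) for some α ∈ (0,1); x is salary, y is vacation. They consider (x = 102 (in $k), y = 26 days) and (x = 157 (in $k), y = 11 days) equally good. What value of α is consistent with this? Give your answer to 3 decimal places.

α ≈ 0.666

The Cobb–Douglas utilities coincide, so 102^α·26^(1−α) = 157^α·11^(1−α).
Rearrange to (102/157)^α = (11/26)^(1−α) and take logs: α·-0.431273 = (1−α)·-0.860201.
Thus α·(-1.291474) = -0.860201, so α = -0.860201/-1.291474 ≈ 0.666.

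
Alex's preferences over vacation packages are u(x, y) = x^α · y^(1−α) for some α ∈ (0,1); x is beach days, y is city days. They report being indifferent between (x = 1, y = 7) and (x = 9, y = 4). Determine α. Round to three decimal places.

α ≈ 0.203

The Cobb–Douglas utilities coincide, so 1^α·7^(1−α) = 9^α·4^(1−α).
Taking logs: α·ln 1 + (1−α)·ln 7 = α·ln 9 + (1−α)·ln 4, i.e. α·-2.197225 = (1−α)·-0.559616.
So α/(1−α) = (-0.559616)/(-2.197225) = 0.254692, and α = 0.254692/1.254692 ≈ 0.203.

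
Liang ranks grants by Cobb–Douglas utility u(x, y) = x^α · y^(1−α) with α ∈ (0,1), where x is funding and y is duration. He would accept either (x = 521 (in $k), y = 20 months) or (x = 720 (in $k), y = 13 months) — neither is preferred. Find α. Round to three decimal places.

α ≈ 0.571

Set the two utilities equal: 521^α·20^(1−α) = 720^α·13^(1−α).
Rearrange to (521/720)^α = (13/20)^(1−α) and take logs: α·-0.323501 = (1−α)·-0.430783.
With A = -0.323501 and B = -0.430783: α·A = (1−α)·B, so α = B/(A+B) = -0.430783/-0.754284 ≈ 0.571.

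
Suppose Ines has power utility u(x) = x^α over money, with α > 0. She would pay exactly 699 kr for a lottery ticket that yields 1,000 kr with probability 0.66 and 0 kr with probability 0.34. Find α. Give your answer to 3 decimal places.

The lottery's expected utility is 0.66·u(1000) + 0.34·u(0) = 0.66·1000^α (since u(0) = 0 for α > 0).
Indifference: 699^α = 0.66·1000^α, so (699/1000)^α = 0.66.
Take logs: α = ln 0.66 / ln(699/1000) ≈ 1.16032.

α ≈ 1.160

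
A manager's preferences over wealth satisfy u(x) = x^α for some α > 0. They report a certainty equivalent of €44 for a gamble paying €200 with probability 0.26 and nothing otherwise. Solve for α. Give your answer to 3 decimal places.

α ≈ 0.890

The lottery's expected utility is 0.26·u(200) + 0.74·u(0) = 0.26·200^α (since u(0) = 0 for α > 0).
Setting u(44) equal to that: 44^α = 0.26·200^α ⇒ (44/200)^α = 0.26.
Taking logs: α·ln(44/200) = ln(0.26), so α = -1.347074 / -1.514128 ≈ 0.890.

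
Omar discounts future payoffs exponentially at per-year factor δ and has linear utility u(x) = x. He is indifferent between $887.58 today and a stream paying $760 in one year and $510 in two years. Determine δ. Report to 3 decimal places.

δ ≈ 0.770

Present value of the stream is 760·δ + 510·δ². Indifference gives 760δ + 510δ² = 887.58.
So 510δ² + 760δ − 887.58 = 0.
By the quadratic formula (taking the positive root), δ = (−760 + √2388263.20) / 1020 ≈ 0.770.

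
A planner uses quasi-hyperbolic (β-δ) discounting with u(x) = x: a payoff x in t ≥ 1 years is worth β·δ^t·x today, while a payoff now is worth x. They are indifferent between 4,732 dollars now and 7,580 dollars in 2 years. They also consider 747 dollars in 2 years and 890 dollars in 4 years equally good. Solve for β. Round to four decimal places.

The second indifference involves only future payoffs, so β cancels: β·δ^2·747 = β·δ^4·890, giving δ^2 = 747/890 = 0.83933, so δ = 0.91615.
Now use the now-vs-future pair: 4732 = β·δ^2·7580 gives β = 4732/(0.83933·7580) ≈ 0.7438.

β ≈ 0.7438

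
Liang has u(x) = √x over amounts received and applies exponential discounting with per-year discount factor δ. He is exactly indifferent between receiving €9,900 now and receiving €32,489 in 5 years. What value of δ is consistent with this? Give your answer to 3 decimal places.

δ ≈ 0.888

Equating discounted utilities: u(9900) = δ^5·u(32489) ⇒ δ^5 = u(9900)/u(32489).
Since u(x) = √x, δ^5 = √(9900/32489) = 0.55201.
Taking the 5th root: δ = 0.55201^(1/5) ≈ 0.888.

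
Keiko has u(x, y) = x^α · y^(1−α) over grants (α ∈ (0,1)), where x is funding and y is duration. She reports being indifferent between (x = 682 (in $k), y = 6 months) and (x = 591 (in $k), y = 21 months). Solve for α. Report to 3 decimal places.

α ≈ 0.897

Indifference: 682^α · 6^(1−α) = 591^α · 21^(1−α).
(682/591)^α = (21/6)^(1−α); take logs: α·ln(682/591) = (1−α)·ln(21/6), i.e. α·0.143214 = (1−α)·1.252763.
With A = 0.143214 and B = 1.252763: α·A = (1−α)·B, so α = B/(A+B) = 1.252763/1.395977 ≈ 0.897.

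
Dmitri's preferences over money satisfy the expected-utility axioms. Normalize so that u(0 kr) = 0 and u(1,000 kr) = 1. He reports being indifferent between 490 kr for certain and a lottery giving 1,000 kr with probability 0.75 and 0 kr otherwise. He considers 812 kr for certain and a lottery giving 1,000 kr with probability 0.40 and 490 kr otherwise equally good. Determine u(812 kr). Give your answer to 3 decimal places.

0.850

From the first indifference, u(490 kr) = 0.75·u(1,000 kr) + 0.25·u(0 kr) = 0.75·1 + 0.25·0 = 0.75.
Chaining: u(812 kr) = 0.40·1.00 + 0.60·0.75 = 0.8500.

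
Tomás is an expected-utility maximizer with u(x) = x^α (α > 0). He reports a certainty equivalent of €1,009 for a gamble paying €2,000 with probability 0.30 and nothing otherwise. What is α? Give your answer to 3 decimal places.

Since u(0) = 0, the lottery's EU is 0.30·2000^α.
Indifference: 1009^α = 0.30·2000^α, so (1009/2000)^α = 0.30.
α = ln(0.30) / ln(1009/2000) = -1.203973/-0.684187 ≈ 1.760.

α ≈ 1.760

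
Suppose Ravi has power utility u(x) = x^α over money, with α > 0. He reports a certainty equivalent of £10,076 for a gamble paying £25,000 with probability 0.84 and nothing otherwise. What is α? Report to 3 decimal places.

α ≈ 0.192

The lottery's expected utility is 0.84·u(25000) + 0.16·u(0) = 0.84·25000^α (since u(0) = 0 for α > 0).
Indifference: 10076^α = 0.84·25000^α, so (10076/25000)^α = 0.84.
Taking logs: α·ln(10076/25000) = ln(0.84), so α = -0.174353 / -0.908719 ≈ 0.192.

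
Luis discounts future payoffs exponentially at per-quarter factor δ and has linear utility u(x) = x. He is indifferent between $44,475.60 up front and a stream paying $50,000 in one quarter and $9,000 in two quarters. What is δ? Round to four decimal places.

Equating present values: 44475.60 = 50000δ + 9000δ².
That is, 9000δ² + 50000δ − 44475.60 = 0, a quadratic in δ.
δ = (−50000 + √(50000² + 4·9000·44475.60)) / (2·9000) = (−50000 + √4101121600.00) / 18000 ≈ 0.7800.

δ ≈ 0.7800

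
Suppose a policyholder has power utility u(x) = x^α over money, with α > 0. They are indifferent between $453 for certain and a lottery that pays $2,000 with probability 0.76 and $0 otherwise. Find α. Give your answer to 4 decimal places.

α ≈ 0.1848

Since u(0) = 0, the lottery's EU is 0.76·2000^α.
Indifference: 453^α = 0.76·2000^α, so (453/2000)^α = 0.76.
Take logs: α = ln 0.76 / ln(453/2000) ≈ 0.184805.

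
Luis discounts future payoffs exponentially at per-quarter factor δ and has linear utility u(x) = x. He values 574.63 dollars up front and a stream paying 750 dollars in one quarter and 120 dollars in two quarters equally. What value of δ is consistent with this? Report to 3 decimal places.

δ ≈ 0.690

Equating present values: 574.63 = 750δ + 120δ².
That is, 120δ² + 750δ − 574.63 = 0, a quadratic in δ.
By the quadratic formula (taking the positive root), δ = (−750 + √838322.40) / 240 ≈ 0.690.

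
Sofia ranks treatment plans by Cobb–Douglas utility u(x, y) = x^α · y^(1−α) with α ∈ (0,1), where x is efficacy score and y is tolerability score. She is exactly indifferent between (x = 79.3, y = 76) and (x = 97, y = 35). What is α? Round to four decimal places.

α ≈ 0.7938

Set the two utilities equal: 79.3^α·76^(1−α) = 97^α·35^(1−α).
(79.3/97)^α = (35/76)^(1−α); take logs: α·ln(79.3/97) = (1−α)·ln(35/76), i.e. α·-0.2014728 = (1−α)·-0.7753853.
With A = -0.2014728 and B = -0.7753853: α·A = (1−α)·B, so α = B/(A+B) = -0.7753853/-0.9768581 ≈ 0.7938.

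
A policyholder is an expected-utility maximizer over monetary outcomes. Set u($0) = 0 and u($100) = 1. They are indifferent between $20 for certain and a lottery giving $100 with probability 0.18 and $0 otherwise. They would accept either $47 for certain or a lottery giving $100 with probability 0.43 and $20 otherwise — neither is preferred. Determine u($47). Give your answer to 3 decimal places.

First, u($20) = 0.18·u($100) + 0.82·u($0) = 0.18.
The second indifference gives u($47) = 0.43·u($100) + 0.57·u($20) = 0.43·1.00 + 0.57·0.18 = 0.5326.

0.533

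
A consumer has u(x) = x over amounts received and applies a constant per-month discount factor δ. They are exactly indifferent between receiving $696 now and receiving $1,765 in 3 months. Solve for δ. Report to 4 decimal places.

Indifference means u(696) = δ^3 · u(1765), so δ^3 = u(696)/u(1765).
With u(x) = x: δ^3 = 696/1765 = 0.39433.
Taking the cube root: δ = 0.39433^(1/3) ≈ 0.7333.

δ ≈ 0.7333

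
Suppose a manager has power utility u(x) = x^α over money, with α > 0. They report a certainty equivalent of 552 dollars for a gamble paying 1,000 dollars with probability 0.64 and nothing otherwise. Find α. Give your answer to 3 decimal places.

The lottery's expected utility is 0.64·u(1000) + 0.36·u(0) = 0.64·1000^α (since u(0) = 0 for α > 0).
Equating: 552^α = 0.64·1000^α, i.e. 0.5520^α = 0.64.
Taking logs: α·ln(552/1000) = ln(0.64), so α = -0.446287 / -0.594207 ≈ 0.751.

α ≈ 0.751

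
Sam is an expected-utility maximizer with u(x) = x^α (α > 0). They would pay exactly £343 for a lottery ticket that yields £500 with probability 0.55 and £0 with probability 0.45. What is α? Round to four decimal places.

α ≈ 1.5863

EU(lottery) = 0.55·500^α + 0.45·0 = 0.55·500^α.
Indifference: 343^α = 0.55·500^α, so (343/500)^α = 0.55.
α = ln(0.55) / ln(343/500) = -0.5978370/-0.3768777 ≈ 1.5863.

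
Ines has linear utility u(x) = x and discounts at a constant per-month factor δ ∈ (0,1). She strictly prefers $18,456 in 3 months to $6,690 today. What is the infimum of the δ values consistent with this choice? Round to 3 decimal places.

Comparing present values: 6690 < δ^3·18456.
So δ^3 > 6690/18456 = 0.36248; taking the cube root of both positive sides preserves the inequality.
δ > (6690/18456)^(1/3) ≈ 0.713.

δ > 0.713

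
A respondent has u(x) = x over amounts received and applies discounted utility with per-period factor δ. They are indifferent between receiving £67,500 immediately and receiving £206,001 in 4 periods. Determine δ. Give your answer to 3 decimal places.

Indifference means u(67500) = δ^4 · u(206001), so δ^4 = u(67500)/u(206001).
With u(x) = x: δ^4 = 67500/206001 = 0.32767.
So δ = 0.32767^(1/4) ≈ 0.757.

δ ≈ 0.757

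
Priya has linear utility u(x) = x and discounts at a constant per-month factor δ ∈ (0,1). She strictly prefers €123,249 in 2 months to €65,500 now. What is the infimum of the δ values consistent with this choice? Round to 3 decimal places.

δ > 0.729

Comparing present values: 65500 < δ^2·123249.
Dividing by 123249: δ^2 > 0.53144. Both sides are positive, so the square root keeps the direction.
δ > (65500/123249)^(1/2) ≈ 0.729.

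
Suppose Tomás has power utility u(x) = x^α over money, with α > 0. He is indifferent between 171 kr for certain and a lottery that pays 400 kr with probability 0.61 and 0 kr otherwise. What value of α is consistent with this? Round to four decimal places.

Since u(0) = 0, the lottery's EU is 0.61·400^α.
Setting u(171) equal to that: 171^α = 0.61·400^α ⇒ (171/400)^α = 0.61.
Take logs: α = ln 0.61 / ln(171/400) ≈ 0.581661.

α ≈ 0.5817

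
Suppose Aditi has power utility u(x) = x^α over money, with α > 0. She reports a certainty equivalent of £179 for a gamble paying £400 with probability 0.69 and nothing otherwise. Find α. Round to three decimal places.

Since u(0) = 0, the lottery's EU is 0.69·400^α.
Equating: 179^α = 0.69·400^α, i.e. 0.4475^α = 0.69.
Take logs: α = ln 0.69 / ln(179/400) ≈ 0.46148.

α ≈ 0.461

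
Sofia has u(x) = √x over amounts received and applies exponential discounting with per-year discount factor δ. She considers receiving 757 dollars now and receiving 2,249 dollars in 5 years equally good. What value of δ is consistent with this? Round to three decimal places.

δ ≈ 0.897

The payoff in 5 years is discounted by δ^5, so u(757) = δ^5·u(2249) and δ^5 = u(757)/u(2249).
With u(x) = √x: δ^5 = √757/√2249 = √(757/2249) = 0.58017.
Taking the 5th root: δ = 0.58017^(1/5) ≈ 0.897.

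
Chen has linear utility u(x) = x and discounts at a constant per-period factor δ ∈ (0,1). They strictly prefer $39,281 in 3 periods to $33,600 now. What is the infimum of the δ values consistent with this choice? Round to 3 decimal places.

The preference means 33600 < δ^3·39281.
Hence δ^3 > 33600/39281 = 0.85538, and x ↦ x^(1/3) is increasing on (0,∞).
δ > (33600/39281)^(1/3) ≈ 0.949.

δ > 0.949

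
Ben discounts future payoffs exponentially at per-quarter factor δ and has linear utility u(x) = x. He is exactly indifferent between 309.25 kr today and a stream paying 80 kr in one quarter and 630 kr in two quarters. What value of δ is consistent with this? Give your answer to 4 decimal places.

δ ≈ 0.6400

Equating present values: 309.25 = 80δ + 630δ².
Rearranged: 630δ² + 80δ − 309.25 = 0.
The positive root is δ = [−80 + √(80² + 4·630·309.25)] / (2·630) = (−80 + 886.403)/1260 ≈ 0.6400.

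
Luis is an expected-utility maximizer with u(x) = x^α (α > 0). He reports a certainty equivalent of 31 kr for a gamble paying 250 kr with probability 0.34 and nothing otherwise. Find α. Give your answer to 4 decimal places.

EU(lottery) = 0.34·250^α + 0.66·0 = 0.34·250^α.
Equating: 31^α = 0.34·250^α, i.e. 0.1240^α = 0.34.
Take logs: α = ln 0.34 / ln(31/250) ≈ 0.516802.

α ≈ 0.5168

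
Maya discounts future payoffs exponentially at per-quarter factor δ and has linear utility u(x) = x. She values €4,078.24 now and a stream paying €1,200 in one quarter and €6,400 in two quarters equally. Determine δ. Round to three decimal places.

The stream is worth 1200δ + 6400δ² today, so 1200δ + 6400δ² = 4078.24.
So 6400δ² + 1200δ − 4078.24 = 0.
By the quadratic formula (taking the positive root), δ = (−1200 + √105842944.00) / 12800 ≈ 0.710.

δ ≈ 0.710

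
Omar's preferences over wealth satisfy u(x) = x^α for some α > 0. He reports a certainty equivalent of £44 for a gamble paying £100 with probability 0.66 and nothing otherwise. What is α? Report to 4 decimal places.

EU(lottery) = 0.66·100^α + 0.34·0 = 0.66·100^α.
Setting u(44) equal to that: 44^α = 0.66·100^α ⇒ (44/100)^α = 0.66.
Take logs: α = ln 0.66 / ln(44/100) ≈ 0.506121.

α ≈ 0.5061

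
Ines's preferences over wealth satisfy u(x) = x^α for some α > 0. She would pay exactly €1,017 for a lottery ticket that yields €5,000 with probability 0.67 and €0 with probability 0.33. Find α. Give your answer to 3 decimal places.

α ≈ 0.251

Since u(0) = 0, the lottery's EU is 0.67·5000^α.
Setting u(1017) equal to that: 1017^α = 0.67·5000^α ⇒ (1017/5000)^α = 0.67.
Taking logs: α·ln(1017/5000) = ln(0.67), so α = -0.400478 / -1.592581 ≈ 0.251.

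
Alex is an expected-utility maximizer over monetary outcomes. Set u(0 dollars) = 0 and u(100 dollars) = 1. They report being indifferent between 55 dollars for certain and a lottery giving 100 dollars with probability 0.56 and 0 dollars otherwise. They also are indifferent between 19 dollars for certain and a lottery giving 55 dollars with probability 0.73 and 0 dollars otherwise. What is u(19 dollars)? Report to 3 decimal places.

From the first indifference, u(55 dollars) = 0.56·u(100 dollars) + 0.44·u(0 dollars) = 0.56·1 + 0.44·0 = 0.56.
Then u(19 dollars) = 0.73·u(55 dollars) + 0.27·u(0 dollars) = 0.73·0.56 + 0.27·0.00 = 0.4088.

0.409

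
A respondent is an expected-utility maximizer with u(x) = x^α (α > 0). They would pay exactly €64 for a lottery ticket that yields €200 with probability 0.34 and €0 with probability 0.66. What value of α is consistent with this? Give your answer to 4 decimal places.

α ≈ 0.9468

EU(lottery) = 0.34·200^α + 0.66·0 = 0.34·200^α.
Setting u(64) equal to that: 64^α = 0.34·200^α ⇒ (64/200)^α = 0.34.
Taking logs: α·ln(64/200) = ln(0.34), so α = -1.0788097 / -1.1394343 ≈ 0.9468.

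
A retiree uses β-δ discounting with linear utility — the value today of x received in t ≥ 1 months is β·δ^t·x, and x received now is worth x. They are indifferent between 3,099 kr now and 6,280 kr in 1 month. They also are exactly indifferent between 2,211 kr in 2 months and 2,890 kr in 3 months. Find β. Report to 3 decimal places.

β ≈ 0.645

From the later pair, β·δ^2·2211 = β·δ^3·2890; dividing through, δ = 2211/2890 = 0.76505.
Now use the now-vs-future pair: 3099 = β·δ·6280 gives β = 3099/(0.76505·6280) ≈ 0.645.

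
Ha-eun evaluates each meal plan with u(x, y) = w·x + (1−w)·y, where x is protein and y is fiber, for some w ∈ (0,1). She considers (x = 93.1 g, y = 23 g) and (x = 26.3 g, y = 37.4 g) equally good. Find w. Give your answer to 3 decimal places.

Indifference: w·93.1 + (1−w)·23 = w·26.3 + (1−w)·37.4.
Rearranging, 66.8·w − 14.4·(1−w) = 0.
So w/(1−w) = 14.4/66.8 = 0.2156, giving w = 14.4/(66.8+14.4) = 0.177.

w = 0.177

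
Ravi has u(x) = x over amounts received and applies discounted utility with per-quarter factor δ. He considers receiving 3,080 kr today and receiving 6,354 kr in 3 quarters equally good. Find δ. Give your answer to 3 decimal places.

δ ≈ 0.786

Equating discounted utilities: u(3080) = δ^3·u(6354) ⇒ δ^3 = u(3080)/u(6354).
With u(x) = x: δ^3 = 3080/6354 = 0.48473.
Taking the cube root: δ = 0.48473^(1/3) ≈ 0.786.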